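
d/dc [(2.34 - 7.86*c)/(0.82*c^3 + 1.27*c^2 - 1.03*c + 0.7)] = (12.8904*c^3 + 4.2258*c^2 - 5.9436*c - 3.0918)/(0.6724*c^6 + 2.0828*c^5 - 0.0763*c^4 - 1.4682*c^3 + 2.8389*c^2 - 1.442*c + 0.49)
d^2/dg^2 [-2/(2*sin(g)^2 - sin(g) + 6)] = 2*(16*sin(g)^4 - 6*sin(g)^3 - 71*sin(g)^2 + 18*sin(g) + 22)/(-sin(g) - cos(2*g) + 7)^3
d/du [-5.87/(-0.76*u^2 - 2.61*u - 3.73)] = (-8.9224*u - 15.3207)/(0.76*u^2 + 2.61*u + 3.73)^2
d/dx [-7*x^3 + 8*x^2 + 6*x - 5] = -21*x^2 + 16*x + 6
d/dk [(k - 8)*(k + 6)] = 2*k - 2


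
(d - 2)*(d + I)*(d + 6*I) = d^3 - 2*d^2 + 7*I*d^2 - 6*d - 14*I*d + 12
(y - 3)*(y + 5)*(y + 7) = y^3 + 9*y^2 - y - 105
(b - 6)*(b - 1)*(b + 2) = b^3 - 5*b^2 - 8*b + 12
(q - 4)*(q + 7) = q^2 + 3*q - 28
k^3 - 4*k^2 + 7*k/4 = k*(k - 7/2)*(k - 1/2)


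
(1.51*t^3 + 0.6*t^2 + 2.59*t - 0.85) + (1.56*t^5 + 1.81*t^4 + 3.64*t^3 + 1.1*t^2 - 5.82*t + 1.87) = 1.56*t^5 + 1.81*t^4 + 5.15*t^3 + 1.7*t^2 - 3.23*t + 1.02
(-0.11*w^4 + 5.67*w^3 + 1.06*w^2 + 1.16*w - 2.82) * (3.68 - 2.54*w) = 0.2794*w^5 - 14.8066*w^4 + 18.1732*w^3 + 0.954400000000001*w^2 + 11.4316*w - 10.3776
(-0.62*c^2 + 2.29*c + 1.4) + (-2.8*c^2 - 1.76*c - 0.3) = -3.42*c^2 + 0.53*c + 1.1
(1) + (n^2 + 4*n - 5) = n^2 + 4*n - 4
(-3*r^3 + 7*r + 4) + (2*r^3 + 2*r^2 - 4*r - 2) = -r^3 + 2*r^2 + 3*r + 2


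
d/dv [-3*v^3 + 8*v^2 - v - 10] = -9*v^2 + 16*v - 1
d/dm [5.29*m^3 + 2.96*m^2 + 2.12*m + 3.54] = 15.87*m^2 + 5.92*m + 2.12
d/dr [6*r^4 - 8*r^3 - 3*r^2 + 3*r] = 24*r^3 - 24*r^2 - 6*r + 3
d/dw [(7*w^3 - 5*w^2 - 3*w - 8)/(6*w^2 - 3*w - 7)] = (42*w^4 - 42*w^3 - 114*w^2 + 166*w - 3)/(36*w^4 - 36*w^3 - 75*w^2 + 42*w + 49)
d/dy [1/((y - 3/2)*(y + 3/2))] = -32*y/(16*y^4 - 72*y^2 + 81)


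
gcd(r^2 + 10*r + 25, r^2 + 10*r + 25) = r^2 + 10*r + 25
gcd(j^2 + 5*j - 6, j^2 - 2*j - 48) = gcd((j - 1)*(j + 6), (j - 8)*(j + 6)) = j + 6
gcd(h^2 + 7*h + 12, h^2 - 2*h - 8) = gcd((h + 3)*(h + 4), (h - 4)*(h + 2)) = 1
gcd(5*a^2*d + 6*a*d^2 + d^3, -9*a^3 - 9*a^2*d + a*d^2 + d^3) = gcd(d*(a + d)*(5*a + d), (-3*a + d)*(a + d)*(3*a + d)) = a + d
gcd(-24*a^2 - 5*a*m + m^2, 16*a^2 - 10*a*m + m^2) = 8*a - m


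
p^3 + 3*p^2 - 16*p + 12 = (p - 2)*(p - 1)*(p + 6)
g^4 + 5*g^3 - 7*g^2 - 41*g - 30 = (g - 3)*(g + 1)*(g + 2)*(g + 5)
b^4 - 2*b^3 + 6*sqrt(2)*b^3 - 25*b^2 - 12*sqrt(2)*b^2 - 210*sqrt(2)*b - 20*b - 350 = (b - 7)*(b + 5)*(b + sqrt(2))*(b + 5*sqrt(2))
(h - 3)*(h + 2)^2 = h^3 + h^2 - 8*h - 12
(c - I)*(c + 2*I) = c^2 + I*c + 2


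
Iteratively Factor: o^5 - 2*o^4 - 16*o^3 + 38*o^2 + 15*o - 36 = (o + 1)*(o^4 - 3*o^3 - 13*o^2 + 51*o - 36) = (o - 1)*(o + 1)*(o^3 - 2*o^2 - 15*o + 36) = (o - 3)*(o - 1)*(o + 1)*(o^2 + o - 12) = (o - 3)^2*(o - 1)*(o + 1)*(o + 4)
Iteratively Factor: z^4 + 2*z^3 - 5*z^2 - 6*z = (z)*(z^3 + 2*z^2 - 5*z - 6) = z*(z + 1)*(z^2 + z - 6) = z*(z + 1)*(z + 3)*(z - 2)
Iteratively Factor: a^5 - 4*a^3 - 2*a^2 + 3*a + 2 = (a - 1)*(a^4 + a^3 - 3*a^2 - 5*a - 2) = (a - 1)*(a + 1)*(a^3 - 3*a - 2) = (a - 1)*(a + 1)^2*(a^2 - a - 2) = (a - 2)*(a - 1)*(a + 1)^2*(a + 1)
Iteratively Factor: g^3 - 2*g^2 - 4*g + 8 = (g + 2)*(g^2 - 4*g + 4) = (g - 2)*(g + 2)*(g - 2)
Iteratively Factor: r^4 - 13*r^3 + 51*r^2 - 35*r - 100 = (r - 5)*(r^3 - 8*r^2 + 11*r + 20) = (r - 5)*(r - 4)*(r^2 - 4*r - 5) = (r - 5)^2*(r - 4)*(r + 1)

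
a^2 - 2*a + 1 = (a - 1)^2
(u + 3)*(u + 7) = u^2 + 10*u + 21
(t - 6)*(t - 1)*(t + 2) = t^3 - 5*t^2 - 8*t + 12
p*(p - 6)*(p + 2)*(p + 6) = p^4 + 2*p^3 - 36*p^2 - 72*p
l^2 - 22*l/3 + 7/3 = (l - 7)*(l - 1/3)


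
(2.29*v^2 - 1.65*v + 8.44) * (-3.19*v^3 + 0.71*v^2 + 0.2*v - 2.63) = -7.3051*v^5 + 6.8894*v^4 - 27.6371*v^3 - 0.3603*v^2 + 6.0275*v - 22.1972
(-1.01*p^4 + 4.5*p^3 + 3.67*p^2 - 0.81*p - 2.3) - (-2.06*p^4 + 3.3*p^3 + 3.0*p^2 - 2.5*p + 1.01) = 1.05*p^4 + 1.2*p^3 + 0.67*p^2 + 1.69*p - 3.31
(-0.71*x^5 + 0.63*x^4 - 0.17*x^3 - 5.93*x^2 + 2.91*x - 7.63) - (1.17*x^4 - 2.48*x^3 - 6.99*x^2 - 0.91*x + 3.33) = -0.71*x^5 - 0.54*x^4 + 2.31*x^3 + 1.06*x^2 + 3.82*x - 10.96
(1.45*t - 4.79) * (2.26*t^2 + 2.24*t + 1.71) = 3.277*t^3 - 7.5774*t^2 - 8.2501*t - 8.1909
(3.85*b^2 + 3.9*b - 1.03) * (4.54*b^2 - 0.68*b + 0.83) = 17.479*b^4 + 15.088*b^3 - 4.1327*b^2 + 3.9374*b - 0.8549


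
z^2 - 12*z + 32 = (z - 8)*(z - 4)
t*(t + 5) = t^2 + 5*t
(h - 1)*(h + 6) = h^2 + 5*h - 6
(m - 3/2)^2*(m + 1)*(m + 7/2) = m^4 + 3*m^3/2 - 31*m^2/4 - 3*m/8 + 63/8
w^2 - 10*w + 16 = (w - 8)*(w - 2)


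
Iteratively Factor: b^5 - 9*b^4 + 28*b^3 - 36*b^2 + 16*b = (b - 2)*(b^4 - 7*b^3 + 14*b^2 - 8*b) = b*(b - 2)*(b^3 - 7*b^2 + 14*b - 8) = b*(b - 2)^2*(b^2 - 5*b + 4) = b*(b - 2)^2*(b - 1)*(b - 4)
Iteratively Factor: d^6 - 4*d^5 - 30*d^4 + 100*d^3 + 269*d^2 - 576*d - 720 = (d - 4)*(d^5 - 30*d^3 - 20*d^2 + 189*d + 180) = (d - 4)*(d - 3)*(d^4 + 3*d^3 - 21*d^2 - 83*d - 60) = (d - 4)*(d - 3)*(d + 3)*(d^3 - 21*d - 20) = (d - 5)*(d - 4)*(d - 3)*(d + 3)*(d^2 + 5*d + 4) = (d - 5)*(d - 4)*(d - 3)*(d + 1)*(d + 3)*(d + 4)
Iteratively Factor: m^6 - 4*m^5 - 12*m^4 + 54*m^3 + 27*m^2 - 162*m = (m + 3)*(m^5 - 7*m^4 + 9*m^3 + 27*m^2 - 54*m) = (m + 2)*(m + 3)*(m^4 - 9*m^3 + 27*m^2 - 27*m) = (m - 3)*(m + 2)*(m + 3)*(m^3 - 6*m^2 + 9*m) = m*(m - 3)*(m + 2)*(m + 3)*(m^2 - 6*m + 9) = m*(m - 3)^2*(m + 2)*(m + 3)*(m - 3)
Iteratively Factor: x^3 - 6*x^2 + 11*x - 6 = (x - 3)*(x^2 - 3*x + 2) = (x - 3)*(x - 1)*(x - 2)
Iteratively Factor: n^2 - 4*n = (n)*(n - 4)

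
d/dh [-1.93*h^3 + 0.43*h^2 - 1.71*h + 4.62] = -5.79*h^2 + 0.86*h - 1.71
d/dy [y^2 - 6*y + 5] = 2*y - 6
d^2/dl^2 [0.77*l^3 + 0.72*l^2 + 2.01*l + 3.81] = 4.62*l + 1.44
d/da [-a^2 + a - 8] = 1 - 2*a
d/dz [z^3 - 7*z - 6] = 3*z^2 - 7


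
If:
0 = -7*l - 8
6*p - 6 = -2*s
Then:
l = -8/7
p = 1 - s/3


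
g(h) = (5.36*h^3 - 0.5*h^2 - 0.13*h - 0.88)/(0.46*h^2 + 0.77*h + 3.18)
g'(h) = (-0.92*h - 0.77)*(5.36*h^3 - 0.5*h^2 - 0.13*h - 0.88)/(0.46*h^2 + 0.77*h + 3.18)^2 + (16.08*h^2 - 1.0*h - 0.13)/(0.46*h^2 + 0.77*h + 3.18) = (2.4656*h^4 + 8.2544*h^3 + 50.8092*h^2 - 2.3704*h + 0.2642)/(0.2116*h^4 + 0.7084*h^3 + 3.5185*h^2 + 4.8972*h + 10.1124)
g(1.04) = 1.00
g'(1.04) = 3.24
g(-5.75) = -74.18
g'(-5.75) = 14.47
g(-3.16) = -32.69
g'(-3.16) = 17.55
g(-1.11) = -3.00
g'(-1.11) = 6.93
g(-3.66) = -41.37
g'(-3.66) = 17.09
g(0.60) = 0.01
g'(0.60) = 1.33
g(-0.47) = -0.51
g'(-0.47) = 1.39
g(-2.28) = -17.48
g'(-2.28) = 16.39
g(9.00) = 81.59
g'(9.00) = 11.72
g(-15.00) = -191.33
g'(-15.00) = 11.98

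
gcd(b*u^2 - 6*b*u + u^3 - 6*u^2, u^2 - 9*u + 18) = u - 6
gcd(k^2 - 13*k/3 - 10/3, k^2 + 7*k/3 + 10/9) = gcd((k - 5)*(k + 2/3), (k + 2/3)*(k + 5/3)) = k + 2/3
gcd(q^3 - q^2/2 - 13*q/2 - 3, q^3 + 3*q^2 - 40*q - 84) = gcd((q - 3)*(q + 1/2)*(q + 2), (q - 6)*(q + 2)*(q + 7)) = q + 2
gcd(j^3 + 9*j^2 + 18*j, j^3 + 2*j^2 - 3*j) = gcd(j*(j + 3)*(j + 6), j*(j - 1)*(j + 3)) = j^2 + 3*j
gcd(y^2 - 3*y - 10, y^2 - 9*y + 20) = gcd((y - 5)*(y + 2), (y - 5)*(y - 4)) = y - 5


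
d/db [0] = 0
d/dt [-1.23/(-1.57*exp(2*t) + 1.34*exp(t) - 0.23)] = (1.6482 - 3.8622*exp(t))*exp(t)/(1.57*exp(2*t) - 1.34*exp(t) + 0.23)^2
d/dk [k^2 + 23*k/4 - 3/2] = 2*k + 23/4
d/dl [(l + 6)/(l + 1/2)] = -22/(2*l + 1)^2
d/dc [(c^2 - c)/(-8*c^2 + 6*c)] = -1/(32*c^2 - 48*c + 18)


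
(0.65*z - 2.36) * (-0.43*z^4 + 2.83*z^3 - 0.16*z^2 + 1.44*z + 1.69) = -0.2795*z^5 + 2.8543*z^4 - 6.7828*z^3 + 1.3136*z^2 - 2.2999*z - 3.9884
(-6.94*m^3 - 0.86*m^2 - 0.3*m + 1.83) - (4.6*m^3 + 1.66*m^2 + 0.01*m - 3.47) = -11.54*m^3 - 2.52*m^2 - 0.31*m + 5.3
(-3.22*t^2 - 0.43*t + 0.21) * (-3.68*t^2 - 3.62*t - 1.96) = 11.8496*t^4 + 13.2388*t^3 + 7.095*t^2 + 0.0826*t - 0.4116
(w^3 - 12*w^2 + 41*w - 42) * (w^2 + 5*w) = w^5 - 7*w^4 - 19*w^3 + 163*w^2 - 210*w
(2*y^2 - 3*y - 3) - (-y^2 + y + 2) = 3*y^2 - 4*y - 5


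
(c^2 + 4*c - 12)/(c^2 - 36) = (c - 2)/(c - 6)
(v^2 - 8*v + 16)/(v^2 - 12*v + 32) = (v - 4)/(v - 8)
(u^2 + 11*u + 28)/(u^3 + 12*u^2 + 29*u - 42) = (u + 4)/(u^2 + 5*u - 6)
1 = 1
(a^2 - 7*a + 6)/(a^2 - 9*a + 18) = (a - 1)/(a - 3)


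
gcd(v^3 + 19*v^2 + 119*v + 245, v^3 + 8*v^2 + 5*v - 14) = v + 7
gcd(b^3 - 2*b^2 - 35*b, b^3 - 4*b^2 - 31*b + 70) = b^2 - 2*b - 35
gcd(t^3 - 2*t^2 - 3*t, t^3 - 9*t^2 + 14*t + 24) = t + 1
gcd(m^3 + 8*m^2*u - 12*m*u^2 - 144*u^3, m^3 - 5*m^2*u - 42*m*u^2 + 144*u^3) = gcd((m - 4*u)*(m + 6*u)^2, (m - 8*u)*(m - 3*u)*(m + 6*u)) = m + 6*u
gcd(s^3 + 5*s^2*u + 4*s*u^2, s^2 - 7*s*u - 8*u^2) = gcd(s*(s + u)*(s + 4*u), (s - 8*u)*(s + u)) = s + u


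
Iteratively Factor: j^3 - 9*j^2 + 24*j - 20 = (j - 2)*(j^2 - 7*j + 10) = (j - 2)^2*(j - 5)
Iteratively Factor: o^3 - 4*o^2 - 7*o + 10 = (o - 5)*(o^2 + o - 2) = (o - 5)*(o + 2)*(o - 1)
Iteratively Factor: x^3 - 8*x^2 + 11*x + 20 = (x + 1)*(x^2 - 9*x + 20) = (x - 5)*(x + 1)*(x - 4)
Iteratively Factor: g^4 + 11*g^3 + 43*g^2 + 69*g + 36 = (g + 3)*(g^3 + 8*g^2 + 19*g + 12) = (g + 3)^2*(g^2 + 5*g + 4) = (g + 3)^2*(g + 4)*(g + 1)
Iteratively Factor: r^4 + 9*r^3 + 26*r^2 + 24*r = (r + 4)*(r^3 + 5*r^2 + 6*r) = r*(r + 4)*(r^2 + 5*r + 6) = r*(r + 3)*(r + 4)*(r + 2)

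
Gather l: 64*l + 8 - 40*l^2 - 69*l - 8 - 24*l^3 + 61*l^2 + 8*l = -24*l^3 + 21*l^2 + 3*l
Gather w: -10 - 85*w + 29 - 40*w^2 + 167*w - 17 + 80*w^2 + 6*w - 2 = 40*w^2 + 88*w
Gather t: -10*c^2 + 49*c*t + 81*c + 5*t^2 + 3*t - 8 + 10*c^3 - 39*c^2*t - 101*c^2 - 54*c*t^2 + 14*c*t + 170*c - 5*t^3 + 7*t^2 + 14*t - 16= 10*c^3 - 111*c^2 + 251*c - 5*t^3 + t^2*(12 - 54*c) + t*(-39*c^2 + 63*c + 17) - 24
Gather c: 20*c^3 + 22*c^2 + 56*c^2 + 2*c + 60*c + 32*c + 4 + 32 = 20*c^3 + 78*c^2 + 94*c + 36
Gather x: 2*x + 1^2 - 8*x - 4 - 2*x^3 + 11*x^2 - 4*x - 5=-2*x^3 + 11*x^2 - 10*x - 8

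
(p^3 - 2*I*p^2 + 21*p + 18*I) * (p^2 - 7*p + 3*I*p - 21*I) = p^5 - 7*p^4 + I*p^4 + 27*p^3 - 7*I*p^3 - 189*p^2 + 81*I*p^2 - 54*p - 567*I*p + 378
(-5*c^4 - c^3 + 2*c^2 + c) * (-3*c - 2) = 15*c^5 + 13*c^4 - 4*c^3 - 7*c^2 - 2*c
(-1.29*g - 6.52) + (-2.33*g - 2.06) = -3.62*g - 8.58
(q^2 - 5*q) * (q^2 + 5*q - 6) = q^4 - 31*q^2 + 30*q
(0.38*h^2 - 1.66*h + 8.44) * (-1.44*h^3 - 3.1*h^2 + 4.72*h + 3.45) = -0.5472*h^5 + 1.2124*h^4 - 5.214*h^3 - 32.6882*h^2 + 34.1098*h + 29.118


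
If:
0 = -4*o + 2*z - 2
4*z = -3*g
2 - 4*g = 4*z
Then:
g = 2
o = -5/4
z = -3/2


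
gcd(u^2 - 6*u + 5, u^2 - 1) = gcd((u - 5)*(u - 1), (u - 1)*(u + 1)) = u - 1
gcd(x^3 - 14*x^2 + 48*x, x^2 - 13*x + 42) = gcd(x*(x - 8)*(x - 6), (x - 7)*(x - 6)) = x - 6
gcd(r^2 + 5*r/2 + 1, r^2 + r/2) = r + 1/2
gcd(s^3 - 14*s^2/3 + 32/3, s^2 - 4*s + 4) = s - 2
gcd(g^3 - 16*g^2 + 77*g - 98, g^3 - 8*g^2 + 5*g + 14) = g^2 - 9*g + 14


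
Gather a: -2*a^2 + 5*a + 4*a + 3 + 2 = -2*a^2 + 9*a + 5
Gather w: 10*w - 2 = 10*w - 2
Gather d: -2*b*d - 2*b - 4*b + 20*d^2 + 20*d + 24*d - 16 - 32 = -6*b + 20*d^2 + d*(44 - 2*b) - 48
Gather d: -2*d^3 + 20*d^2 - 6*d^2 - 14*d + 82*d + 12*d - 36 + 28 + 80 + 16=-2*d^3 + 14*d^2 + 80*d + 88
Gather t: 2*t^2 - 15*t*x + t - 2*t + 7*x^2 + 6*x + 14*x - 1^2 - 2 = 2*t^2 + t*(-15*x - 1) + 7*x^2 + 20*x - 3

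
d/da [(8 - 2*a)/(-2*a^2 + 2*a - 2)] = (a^2 - a - (a - 4)*(2*a - 1) + 1)/(a^2 - a + 1)^2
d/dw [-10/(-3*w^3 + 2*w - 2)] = 10*(2 - 9*w^2)/(3*w^3 - 2*w + 2)^2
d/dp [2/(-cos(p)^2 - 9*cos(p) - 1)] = -2*(2*cos(p) + 9)*sin(p)/(cos(p)^2 + 9*cos(p) + 1)^2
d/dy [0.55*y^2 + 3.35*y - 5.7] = 1.1*y + 3.35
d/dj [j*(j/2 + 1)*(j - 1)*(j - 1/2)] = 2*j^3 + 3*j^2/4 - 5*j/2 + 1/2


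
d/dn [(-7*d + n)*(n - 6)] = -7*d + 2*n - 6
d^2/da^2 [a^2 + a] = 2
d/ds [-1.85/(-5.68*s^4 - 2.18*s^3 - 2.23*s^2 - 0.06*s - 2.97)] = (-42.032*s^3 - 12.099*s^2 - 8.251*s - 0.111)/(5.68*s^4 + 2.18*s^3 + 2.23*s^2 + 0.06*s + 2.97)^2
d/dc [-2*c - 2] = -2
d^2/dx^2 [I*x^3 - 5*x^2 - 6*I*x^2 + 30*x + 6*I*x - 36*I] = 6*I*x - 10 - 12*I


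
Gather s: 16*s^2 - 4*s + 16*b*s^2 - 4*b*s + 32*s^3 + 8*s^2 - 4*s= 32*s^3 + s^2*(16*b + 24) + s*(-4*b - 8)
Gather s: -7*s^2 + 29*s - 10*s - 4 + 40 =-7*s^2 + 19*s + 36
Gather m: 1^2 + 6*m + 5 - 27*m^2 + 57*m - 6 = -27*m^2 + 63*m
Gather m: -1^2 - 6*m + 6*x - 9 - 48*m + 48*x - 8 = -54*m + 54*x - 18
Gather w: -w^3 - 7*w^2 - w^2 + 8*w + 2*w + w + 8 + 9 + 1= -w^3 - 8*w^2 + 11*w + 18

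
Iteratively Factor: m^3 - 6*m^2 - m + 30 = (m - 3)*(m^2 - 3*m - 10) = (m - 3)*(m + 2)*(m - 5)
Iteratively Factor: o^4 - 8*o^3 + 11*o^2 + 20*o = (o - 4)*(o^3 - 4*o^2 - 5*o) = (o - 5)*(o - 4)*(o^2 + o) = (o - 5)*(o - 4)*(o + 1)*(o)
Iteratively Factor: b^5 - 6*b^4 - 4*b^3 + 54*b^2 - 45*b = (b - 1)*(b^4 - 5*b^3 - 9*b^2 + 45*b) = b*(b - 1)*(b^3 - 5*b^2 - 9*b + 45) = b*(b - 3)*(b - 1)*(b^2 - 2*b - 15) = b*(b - 5)*(b - 3)*(b - 1)*(b + 3)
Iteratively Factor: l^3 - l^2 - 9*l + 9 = (l + 3)*(l^2 - 4*l + 3) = (l - 3)*(l + 3)*(l - 1)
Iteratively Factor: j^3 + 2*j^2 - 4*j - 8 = (j - 2)*(j^2 + 4*j + 4) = (j - 2)*(j + 2)*(j + 2)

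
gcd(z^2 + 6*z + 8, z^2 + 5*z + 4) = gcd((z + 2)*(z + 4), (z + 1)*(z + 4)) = z + 4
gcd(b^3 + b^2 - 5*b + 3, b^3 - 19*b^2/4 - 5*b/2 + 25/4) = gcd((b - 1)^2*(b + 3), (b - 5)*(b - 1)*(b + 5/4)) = b - 1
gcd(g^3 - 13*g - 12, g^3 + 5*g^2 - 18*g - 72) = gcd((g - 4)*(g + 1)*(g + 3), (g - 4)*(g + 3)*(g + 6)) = g^2 - g - 12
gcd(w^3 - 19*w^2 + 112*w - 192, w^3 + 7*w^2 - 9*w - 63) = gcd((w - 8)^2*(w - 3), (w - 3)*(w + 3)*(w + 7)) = w - 3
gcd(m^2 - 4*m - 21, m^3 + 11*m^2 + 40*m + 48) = m + 3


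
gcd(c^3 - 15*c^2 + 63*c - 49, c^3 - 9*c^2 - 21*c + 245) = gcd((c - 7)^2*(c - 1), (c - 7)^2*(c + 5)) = c^2 - 14*c + 49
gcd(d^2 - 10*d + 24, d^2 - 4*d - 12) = d - 6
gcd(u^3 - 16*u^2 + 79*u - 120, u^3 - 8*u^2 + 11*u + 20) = u - 5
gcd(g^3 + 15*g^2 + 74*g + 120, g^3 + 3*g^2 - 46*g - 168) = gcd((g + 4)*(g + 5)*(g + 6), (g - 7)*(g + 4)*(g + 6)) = g^2 + 10*g + 24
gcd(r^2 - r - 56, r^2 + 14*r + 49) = r + 7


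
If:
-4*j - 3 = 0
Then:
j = -3/4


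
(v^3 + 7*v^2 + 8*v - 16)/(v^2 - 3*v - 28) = (v^2 + 3*v - 4)/(v - 7)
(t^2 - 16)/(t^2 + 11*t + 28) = (t - 4)/(t + 7)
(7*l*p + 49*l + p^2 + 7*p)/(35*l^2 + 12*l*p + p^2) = (p + 7)/(5*l + p)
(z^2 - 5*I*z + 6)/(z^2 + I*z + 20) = (z^2 - 5*I*z + 6)/(z^2 + I*z + 20)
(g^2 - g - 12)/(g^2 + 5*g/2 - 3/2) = 2*(g - 4)/(2*g - 1)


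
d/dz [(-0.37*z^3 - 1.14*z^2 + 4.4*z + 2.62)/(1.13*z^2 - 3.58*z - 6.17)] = (-0.4181*z^4 + 2.6492*z^3 + 5.9579*z^2 + 8.1464*z - 17.7684)/(1.2769*z^4 - 8.0908*z^3 - 1.1278*z^2 + 44.1772*z + 38.0689)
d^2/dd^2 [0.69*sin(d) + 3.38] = -0.69*sin(d)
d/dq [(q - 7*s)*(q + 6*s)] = 2*q - s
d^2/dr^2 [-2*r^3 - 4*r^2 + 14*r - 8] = -12*r - 8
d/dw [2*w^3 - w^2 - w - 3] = 6*w^2 - 2*w - 1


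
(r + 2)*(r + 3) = r^2 + 5*r + 6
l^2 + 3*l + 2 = (l + 1)*(l + 2)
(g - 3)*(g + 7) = g^2 + 4*g - 21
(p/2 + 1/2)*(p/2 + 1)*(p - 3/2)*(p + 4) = p^4/4 + 11*p^3/8 + 7*p^2/8 - 13*p/4 - 3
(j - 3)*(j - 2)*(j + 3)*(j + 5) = j^4 + 3*j^3 - 19*j^2 - 27*j + 90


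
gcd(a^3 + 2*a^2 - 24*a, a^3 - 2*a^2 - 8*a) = a^2 - 4*a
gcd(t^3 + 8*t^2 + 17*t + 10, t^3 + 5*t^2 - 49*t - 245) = t + 5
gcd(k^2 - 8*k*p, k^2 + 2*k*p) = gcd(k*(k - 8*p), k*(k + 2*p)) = k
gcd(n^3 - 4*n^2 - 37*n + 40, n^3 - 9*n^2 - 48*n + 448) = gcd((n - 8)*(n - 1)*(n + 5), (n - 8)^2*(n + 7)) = n - 8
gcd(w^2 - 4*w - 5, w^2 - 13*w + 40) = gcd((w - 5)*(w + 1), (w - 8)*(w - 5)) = w - 5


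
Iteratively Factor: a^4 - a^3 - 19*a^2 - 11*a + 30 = (a - 1)*(a^3 - 19*a - 30) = (a - 1)*(a + 2)*(a^2 - 2*a - 15) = (a - 5)*(a - 1)*(a + 2)*(a + 3)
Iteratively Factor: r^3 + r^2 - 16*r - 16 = (r + 1)*(r^2 - 16) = (r - 4)*(r + 1)*(r + 4)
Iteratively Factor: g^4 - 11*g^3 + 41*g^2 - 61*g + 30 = (g - 3)*(g^3 - 8*g^2 + 17*g - 10) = (g - 5)*(g - 3)*(g^2 - 3*g + 2) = (g - 5)*(g - 3)*(g - 1)*(g - 2)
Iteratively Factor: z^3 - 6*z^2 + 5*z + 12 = (z + 1)*(z^2 - 7*z + 12) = (z - 4)*(z + 1)*(z - 3)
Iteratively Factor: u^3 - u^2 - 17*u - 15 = (u + 3)*(u^2 - 4*u - 5) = (u - 5)*(u + 3)*(u + 1)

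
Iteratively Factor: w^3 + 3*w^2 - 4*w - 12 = (w + 2)*(w^2 + w - 6) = (w - 2)*(w + 2)*(w + 3)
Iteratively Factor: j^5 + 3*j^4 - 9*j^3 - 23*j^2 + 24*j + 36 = (j + 1)*(j^4 + 2*j^3 - 11*j^2 - 12*j + 36) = (j - 2)*(j + 1)*(j^3 + 4*j^2 - 3*j - 18) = (j - 2)*(j + 1)*(j + 3)*(j^2 + j - 6) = (j - 2)*(j + 1)*(j + 3)^2*(j - 2)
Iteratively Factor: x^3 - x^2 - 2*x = (x - 2)*(x^2 + x) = x*(x - 2)*(x + 1)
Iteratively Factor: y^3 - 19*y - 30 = (y + 2)*(y^2 - 2*y - 15) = (y - 5)*(y + 2)*(y + 3)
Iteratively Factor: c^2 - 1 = (c + 1)*(c - 1)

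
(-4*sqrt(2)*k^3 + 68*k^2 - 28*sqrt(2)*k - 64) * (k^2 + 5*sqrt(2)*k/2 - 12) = -4*sqrt(2)*k^5 + 48*k^4 + 190*sqrt(2)*k^3 - 1020*k^2 + 176*sqrt(2)*k + 768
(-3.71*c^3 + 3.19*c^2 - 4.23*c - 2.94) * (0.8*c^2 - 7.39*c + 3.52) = -2.968*c^5 + 29.9689*c^4 - 40.0173*c^3 + 40.1365*c^2 + 6.837*c - 10.3488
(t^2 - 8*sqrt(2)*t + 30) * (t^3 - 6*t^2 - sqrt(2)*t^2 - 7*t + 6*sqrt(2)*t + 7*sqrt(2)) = t^5 - 9*sqrt(2)*t^4 - 6*t^4 + 39*t^3 + 54*sqrt(2)*t^3 - 276*t^2 + 33*sqrt(2)*t^2 - 322*t + 180*sqrt(2)*t + 210*sqrt(2)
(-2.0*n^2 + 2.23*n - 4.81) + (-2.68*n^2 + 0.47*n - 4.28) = -4.68*n^2 + 2.7*n - 9.09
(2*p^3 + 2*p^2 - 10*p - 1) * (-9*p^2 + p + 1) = -18*p^5 - 16*p^4 + 94*p^3 + p^2 - 11*p - 1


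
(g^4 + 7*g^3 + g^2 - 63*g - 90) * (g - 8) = g^5 - g^4 - 55*g^3 - 71*g^2 + 414*g + 720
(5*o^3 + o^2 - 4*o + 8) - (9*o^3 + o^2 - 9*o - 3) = -4*o^3 + 5*o + 11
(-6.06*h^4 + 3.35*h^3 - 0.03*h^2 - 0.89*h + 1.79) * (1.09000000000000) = -6.6054*h^4 + 3.6515*h^3 - 0.0327*h^2 - 0.9701*h + 1.9511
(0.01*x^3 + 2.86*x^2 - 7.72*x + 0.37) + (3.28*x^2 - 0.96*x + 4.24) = 0.01*x^3 + 6.14*x^2 - 8.68*x + 4.61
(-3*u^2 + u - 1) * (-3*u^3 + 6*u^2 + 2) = 9*u^5 - 21*u^4 + 9*u^3 - 12*u^2 + 2*u - 2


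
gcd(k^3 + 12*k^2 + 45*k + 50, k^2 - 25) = k + 5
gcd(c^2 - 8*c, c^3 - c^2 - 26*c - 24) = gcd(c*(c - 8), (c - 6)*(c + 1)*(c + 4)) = 1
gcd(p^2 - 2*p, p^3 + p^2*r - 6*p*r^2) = p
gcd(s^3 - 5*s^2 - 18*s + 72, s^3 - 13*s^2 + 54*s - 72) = s^2 - 9*s + 18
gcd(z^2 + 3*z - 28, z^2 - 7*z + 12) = z - 4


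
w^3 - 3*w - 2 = (w - 2)*(w + 1)^2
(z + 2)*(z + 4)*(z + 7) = z^3 + 13*z^2 + 50*z + 56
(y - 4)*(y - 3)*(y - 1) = y^3 - 8*y^2 + 19*y - 12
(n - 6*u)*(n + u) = n^2 - 5*n*u - 6*u^2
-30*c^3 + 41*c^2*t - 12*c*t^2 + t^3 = (-6*c + t)*(-5*c + t)*(-c + t)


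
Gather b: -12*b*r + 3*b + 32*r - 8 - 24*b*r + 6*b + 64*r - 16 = b*(9 - 36*r) + 96*r - 24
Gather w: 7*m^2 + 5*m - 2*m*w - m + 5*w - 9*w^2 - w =7*m^2 + 4*m - 9*w^2 + w*(4 - 2*m)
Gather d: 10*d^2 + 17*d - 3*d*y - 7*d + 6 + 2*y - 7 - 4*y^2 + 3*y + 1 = 10*d^2 + d*(10 - 3*y) - 4*y^2 + 5*y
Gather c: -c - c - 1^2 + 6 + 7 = 12 - 2*c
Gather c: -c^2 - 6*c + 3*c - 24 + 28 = -c^2 - 3*c + 4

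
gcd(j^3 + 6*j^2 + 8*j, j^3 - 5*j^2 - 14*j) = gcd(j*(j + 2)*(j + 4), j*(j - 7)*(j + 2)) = j^2 + 2*j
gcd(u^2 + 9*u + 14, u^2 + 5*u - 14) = u + 7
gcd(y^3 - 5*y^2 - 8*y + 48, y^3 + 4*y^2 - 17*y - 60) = y^2 - y - 12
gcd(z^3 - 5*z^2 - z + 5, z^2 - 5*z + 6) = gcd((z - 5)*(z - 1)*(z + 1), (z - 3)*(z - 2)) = 1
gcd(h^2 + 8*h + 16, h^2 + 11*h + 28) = h + 4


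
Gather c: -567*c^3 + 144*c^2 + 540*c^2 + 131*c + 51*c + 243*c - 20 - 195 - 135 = -567*c^3 + 684*c^2 + 425*c - 350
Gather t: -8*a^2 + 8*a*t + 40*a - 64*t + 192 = -8*a^2 + 40*a + t*(8*a - 64) + 192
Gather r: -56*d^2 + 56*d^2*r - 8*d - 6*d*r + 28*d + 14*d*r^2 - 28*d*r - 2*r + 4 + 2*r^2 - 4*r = -56*d^2 + 20*d + r^2*(14*d + 2) + r*(56*d^2 - 34*d - 6) + 4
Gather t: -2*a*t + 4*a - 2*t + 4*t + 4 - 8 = 4*a + t*(2 - 2*a) - 4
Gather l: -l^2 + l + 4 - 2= -l^2 + l + 2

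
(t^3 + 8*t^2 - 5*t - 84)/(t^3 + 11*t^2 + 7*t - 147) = (t + 4)/(t + 7)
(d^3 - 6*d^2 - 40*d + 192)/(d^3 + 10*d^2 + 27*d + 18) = (d^2 - 12*d + 32)/(d^2 + 4*d + 3)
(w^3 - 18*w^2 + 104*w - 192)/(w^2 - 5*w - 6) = (w^2 - 12*w + 32)/(w + 1)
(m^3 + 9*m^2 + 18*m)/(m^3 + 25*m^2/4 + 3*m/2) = 4*(m + 3)/(4*m + 1)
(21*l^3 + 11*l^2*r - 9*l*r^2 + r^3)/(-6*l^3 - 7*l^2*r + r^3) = (-7*l + r)/(2*l + r)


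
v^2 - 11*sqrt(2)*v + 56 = (v - 7*sqrt(2))*(v - 4*sqrt(2))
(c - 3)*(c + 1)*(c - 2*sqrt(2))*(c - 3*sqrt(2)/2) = c^4 - 7*sqrt(2)*c^3/2 - 2*c^3 + 3*c^2 + 7*sqrt(2)*c^2 - 12*c + 21*sqrt(2)*c/2 - 18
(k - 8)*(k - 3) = k^2 - 11*k + 24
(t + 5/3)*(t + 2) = t^2 + 11*t/3 + 10/3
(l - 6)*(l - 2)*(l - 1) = l^3 - 9*l^2 + 20*l - 12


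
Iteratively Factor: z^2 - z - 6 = (z + 2)*(z - 3)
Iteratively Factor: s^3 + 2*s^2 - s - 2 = (s - 1)*(s^2 + 3*s + 2) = (s - 1)*(s + 1)*(s + 2)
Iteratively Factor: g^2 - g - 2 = (g + 1)*(g - 2)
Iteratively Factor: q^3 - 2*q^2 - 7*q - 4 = (q - 4)*(q^2 + 2*q + 1) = (q - 4)*(q + 1)*(q + 1)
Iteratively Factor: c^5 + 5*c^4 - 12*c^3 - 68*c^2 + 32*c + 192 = (c - 2)*(c^4 + 7*c^3 + 2*c^2 - 64*c - 96) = (c - 2)*(c + 4)*(c^3 + 3*c^2 - 10*c - 24) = (c - 2)*(c + 4)^2*(c^2 - c - 6) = (c - 2)*(c + 2)*(c + 4)^2*(c - 3)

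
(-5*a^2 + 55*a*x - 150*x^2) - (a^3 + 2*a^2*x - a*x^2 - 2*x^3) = -a^3 - 2*a^2*x - 5*a^2 + a*x^2 + 55*a*x + 2*x^3 - 150*x^2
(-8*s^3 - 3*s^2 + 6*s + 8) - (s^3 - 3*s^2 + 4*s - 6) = -9*s^3 + 2*s + 14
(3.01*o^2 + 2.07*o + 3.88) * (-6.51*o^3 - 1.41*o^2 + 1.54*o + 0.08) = -19.5951*o^5 - 17.7198*o^4 - 23.5421*o^3 - 2.0422*o^2 + 6.1408*o + 0.3104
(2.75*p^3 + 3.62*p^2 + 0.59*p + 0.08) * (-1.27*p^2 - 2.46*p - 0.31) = -3.4925*p^5 - 11.3624*p^4 - 10.507*p^3 - 2.6752*p^2 - 0.3797*p - 0.0248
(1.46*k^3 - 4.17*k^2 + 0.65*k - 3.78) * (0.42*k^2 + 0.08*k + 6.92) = 0.6132*k^5 - 1.6346*k^4 + 10.0426*k^3 - 30.392*k^2 + 4.1956*k - 26.1576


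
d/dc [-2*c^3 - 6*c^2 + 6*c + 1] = -6*c^2 - 12*c + 6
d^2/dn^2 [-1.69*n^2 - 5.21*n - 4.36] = -3.38000000000000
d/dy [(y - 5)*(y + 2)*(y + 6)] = 3*y^2 + 6*y - 28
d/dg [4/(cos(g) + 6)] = 4*sin(g)/(cos(g) + 6)^2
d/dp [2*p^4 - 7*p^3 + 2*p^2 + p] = 8*p^3 - 21*p^2 + 4*p + 1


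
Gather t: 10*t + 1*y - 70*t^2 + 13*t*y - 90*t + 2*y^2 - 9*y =-70*t^2 + t*(13*y - 80) + 2*y^2 - 8*y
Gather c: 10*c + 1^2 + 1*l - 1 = 10*c + l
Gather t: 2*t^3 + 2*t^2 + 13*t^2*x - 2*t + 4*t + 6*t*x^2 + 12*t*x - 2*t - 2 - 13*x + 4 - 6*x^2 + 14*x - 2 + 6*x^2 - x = 2*t^3 + t^2*(13*x + 2) + t*(6*x^2 + 12*x)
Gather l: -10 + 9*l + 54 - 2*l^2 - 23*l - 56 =-2*l^2 - 14*l - 12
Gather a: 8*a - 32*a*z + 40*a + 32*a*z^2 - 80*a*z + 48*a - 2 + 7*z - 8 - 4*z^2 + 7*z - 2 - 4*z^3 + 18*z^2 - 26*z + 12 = a*(32*z^2 - 112*z + 96) - 4*z^3 + 14*z^2 - 12*z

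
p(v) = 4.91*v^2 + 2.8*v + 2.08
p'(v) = 9.82*v + 2.8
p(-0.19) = 1.73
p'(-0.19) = 0.93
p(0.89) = 8.46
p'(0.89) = 11.54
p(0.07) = 2.30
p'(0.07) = 3.49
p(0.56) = 5.19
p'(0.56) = 8.30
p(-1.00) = 4.19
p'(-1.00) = -7.02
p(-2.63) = 28.68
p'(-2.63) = -23.03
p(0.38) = 3.85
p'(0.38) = 6.53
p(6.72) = 242.62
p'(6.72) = 68.79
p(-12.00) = 675.52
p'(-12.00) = -115.04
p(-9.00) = 374.59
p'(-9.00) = -85.58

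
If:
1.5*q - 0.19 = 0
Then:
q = 0.13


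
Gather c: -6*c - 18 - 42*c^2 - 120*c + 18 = -42*c^2 - 126*c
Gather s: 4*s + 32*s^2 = 32*s^2 + 4*s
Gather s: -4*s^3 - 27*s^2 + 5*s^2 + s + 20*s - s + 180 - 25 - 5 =-4*s^3 - 22*s^2 + 20*s + 150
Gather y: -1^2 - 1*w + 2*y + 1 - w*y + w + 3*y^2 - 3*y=3*y^2 + y*(-w - 1)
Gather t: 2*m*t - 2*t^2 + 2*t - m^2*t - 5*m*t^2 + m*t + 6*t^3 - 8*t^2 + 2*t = 6*t^3 + t^2*(-5*m - 10) + t*(-m^2 + 3*m + 4)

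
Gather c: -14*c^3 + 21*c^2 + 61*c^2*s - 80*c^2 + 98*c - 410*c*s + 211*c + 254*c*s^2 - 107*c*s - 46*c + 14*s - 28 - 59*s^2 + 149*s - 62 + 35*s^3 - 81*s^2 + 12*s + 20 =-14*c^3 + c^2*(61*s - 59) + c*(254*s^2 - 517*s + 263) + 35*s^3 - 140*s^2 + 175*s - 70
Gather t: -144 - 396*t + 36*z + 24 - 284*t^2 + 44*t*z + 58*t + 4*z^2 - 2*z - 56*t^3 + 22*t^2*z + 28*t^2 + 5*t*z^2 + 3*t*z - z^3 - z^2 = -56*t^3 + t^2*(22*z - 256) + t*(5*z^2 + 47*z - 338) - z^3 + 3*z^2 + 34*z - 120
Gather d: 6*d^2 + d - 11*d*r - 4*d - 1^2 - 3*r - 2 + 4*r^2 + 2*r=6*d^2 + d*(-11*r - 3) + 4*r^2 - r - 3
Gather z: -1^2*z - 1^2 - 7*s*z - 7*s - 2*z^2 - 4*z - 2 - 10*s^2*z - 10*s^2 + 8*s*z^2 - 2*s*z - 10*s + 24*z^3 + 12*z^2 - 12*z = -10*s^2 - 17*s + 24*z^3 + z^2*(8*s + 10) + z*(-10*s^2 - 9*s - 17) - 3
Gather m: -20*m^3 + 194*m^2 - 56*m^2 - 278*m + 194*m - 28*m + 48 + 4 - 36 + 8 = -20*m^3 + 138*m^2 - 112*m + 24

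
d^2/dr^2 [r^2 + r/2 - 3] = 2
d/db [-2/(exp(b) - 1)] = 1/(2*sinh(b/2)^2)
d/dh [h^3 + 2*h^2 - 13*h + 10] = 3*h^2 + 4*h - 13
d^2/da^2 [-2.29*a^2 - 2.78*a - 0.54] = -4.58000000000000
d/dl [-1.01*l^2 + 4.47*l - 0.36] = 4.47 - 2.02*l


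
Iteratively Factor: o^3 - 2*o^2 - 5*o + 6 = (o - 1)*(o^2 - o - 6) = (o - 3)*(o - 1)*(o + 2)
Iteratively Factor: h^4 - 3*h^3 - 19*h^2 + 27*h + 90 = (h - 5)*(h^3 + 2*h^2 - 9*h - 18) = (h - 5)*(h + 3)*(h^2 - h - 6) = (h - 5)*(h - 3)*(h + 3)*(h + 2)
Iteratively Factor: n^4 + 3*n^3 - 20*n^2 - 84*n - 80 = (n + 2)*(n^3 + n^2 - 22*n - 40) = (n + 2)^2*(n^2 - n - 20) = (n + 2)^2*(n + 4)*(n - 5)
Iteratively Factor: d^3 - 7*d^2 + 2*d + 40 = (d + 2)*(d^2 - 9*d + 20) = (d - 4)*(d + 2)*(d - 5)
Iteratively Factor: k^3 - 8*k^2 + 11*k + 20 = (k + 1)*(k^2 - 9*k + 20) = (k - 4)*(k + 1)*(k - 5)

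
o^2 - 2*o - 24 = (o - 6)*(o + 4)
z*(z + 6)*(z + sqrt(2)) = z^3 + sqrt(2)*z^2 + 6*z^2 + 6*sqrt(2)*z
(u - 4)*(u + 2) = u^2 - 2*u - 8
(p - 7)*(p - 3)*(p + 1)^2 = p^4 - 8*p^3 + 2*p^2 + 32*p + 21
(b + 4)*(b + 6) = b^2 + 10*b + 24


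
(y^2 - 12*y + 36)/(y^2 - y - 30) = (y - 6)/(y + 5)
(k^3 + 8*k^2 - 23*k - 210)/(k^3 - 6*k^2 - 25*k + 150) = (k^2 + 13*k + 42)/(k^2 - k - 30)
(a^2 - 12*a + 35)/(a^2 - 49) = (a - 5)/(a + 7)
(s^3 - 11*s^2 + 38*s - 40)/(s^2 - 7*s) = (s^3 - 11*s^2 + 38*s - 40)/(s*(s - 7))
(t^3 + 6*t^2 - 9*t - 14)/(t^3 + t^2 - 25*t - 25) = (t^2 + 5*t - 14)/(t^2 - 25)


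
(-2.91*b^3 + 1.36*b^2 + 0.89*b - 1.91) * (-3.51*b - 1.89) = 10.2141*b^4 + 0.7263*b^3 - 5.6943*b^2 + 5.022*b + 3.6099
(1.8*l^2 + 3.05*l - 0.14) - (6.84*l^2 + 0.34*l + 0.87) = -5.04*l^2 + 2.71*l - 1.01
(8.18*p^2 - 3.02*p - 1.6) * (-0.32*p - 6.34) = -2.6176*p^3 - 50.8948*p^2 + 19.6588*p + 10.144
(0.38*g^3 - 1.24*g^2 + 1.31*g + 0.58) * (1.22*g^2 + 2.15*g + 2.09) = 0.4636*g^5 - 0.6958*g^4 - 0.2736*g^3 + 0.9325*g^2 + 3.9849*g + 1.2122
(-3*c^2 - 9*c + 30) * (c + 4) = -3*c^3 - 21*c^2 - 6*c + 120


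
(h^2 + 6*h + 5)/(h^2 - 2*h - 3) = (h + 5)/(h - 3)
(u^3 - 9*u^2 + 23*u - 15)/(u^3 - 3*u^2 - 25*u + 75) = (u - 1)/(u + 5)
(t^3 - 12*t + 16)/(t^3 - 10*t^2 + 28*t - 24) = (t + 4)/(t - 6)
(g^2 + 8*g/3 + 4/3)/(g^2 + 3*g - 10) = (3*g^2 + 8*g + 4)/(3*(g^2 + 3*g - 10))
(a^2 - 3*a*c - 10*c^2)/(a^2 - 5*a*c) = (a + 2*c)/a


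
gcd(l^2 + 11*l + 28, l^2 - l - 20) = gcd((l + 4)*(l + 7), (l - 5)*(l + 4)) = l + 4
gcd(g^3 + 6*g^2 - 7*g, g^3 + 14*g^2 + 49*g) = g^2 + 7*g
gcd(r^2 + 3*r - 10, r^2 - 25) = r + 5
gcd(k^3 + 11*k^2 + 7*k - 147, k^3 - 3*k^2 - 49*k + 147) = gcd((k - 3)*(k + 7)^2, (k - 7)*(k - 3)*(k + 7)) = k^2 + 4*k - 21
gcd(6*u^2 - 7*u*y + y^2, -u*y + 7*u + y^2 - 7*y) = -u + y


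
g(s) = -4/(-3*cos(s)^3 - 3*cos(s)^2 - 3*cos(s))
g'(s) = -4*(-9*sin(s)*cos(s)^2 - 6*sin(s)*cos(s) - 3*sin(s))/(-3*cos(s)^3 - 3*cos(s)^2 - 3*cos(s))^2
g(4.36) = -4.99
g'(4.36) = -11.70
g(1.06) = 1.58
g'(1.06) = 4.39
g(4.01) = -2.68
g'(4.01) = -3.93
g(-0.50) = 0.57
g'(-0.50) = -0.60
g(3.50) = -1.51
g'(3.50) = -1.06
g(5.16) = 1.90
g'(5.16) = -5.93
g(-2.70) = -1.61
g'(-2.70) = -1.37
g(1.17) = 2.22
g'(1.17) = 7.58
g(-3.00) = -1.36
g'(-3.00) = -0.38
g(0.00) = 0.44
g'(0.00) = 0.00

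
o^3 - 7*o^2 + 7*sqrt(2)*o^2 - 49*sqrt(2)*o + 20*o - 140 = (o - 7)*(o + 2*sqrt(2))*(o + 5*sqrt(2))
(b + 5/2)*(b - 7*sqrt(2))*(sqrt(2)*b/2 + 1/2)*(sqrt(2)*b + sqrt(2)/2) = b^4 - 13*sqrt(2)*b^3/2 + 3*b^3 - 39*sqrt(2)*b^2/2 - 23*b^2/4 - 21*b - 65*sqrt(2)*b/8 - 35/4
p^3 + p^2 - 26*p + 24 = (p - 4)*(p - 1)*(p + 6)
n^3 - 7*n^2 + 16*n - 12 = (n - 3)*(n - 2)^2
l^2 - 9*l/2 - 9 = (l - 6)*(l + 3/2)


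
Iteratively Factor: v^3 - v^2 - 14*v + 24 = (v + 4)*(v^2 - 5*v + 6) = (v - 3)*(v + 4)*(v - 2)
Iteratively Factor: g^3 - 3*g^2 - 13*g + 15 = (g + 3)*(g^2 - 6*g + 5) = (g - 1)*(g + 3)*(g - 5)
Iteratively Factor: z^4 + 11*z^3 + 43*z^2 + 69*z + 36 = (z + 1)*(z^3 + 10*z^2 + 33*z + 36) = (z + 1)*(z + 3)*(z^2 + 7*z + 12) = (z + 1)*(z + 3)^2*(z + 4)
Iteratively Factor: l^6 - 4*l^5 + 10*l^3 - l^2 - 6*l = (l - 3)*(l^5 - l^4 - 3*l^3 + l^2 + 2*l) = (l - 3)*(l - 1)*(l^4 - 3*l^2 - 2*l) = (l - 3)*(l - 2)*(l - 1)*(l^3 + 2*l^2 + l) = (l - 3)*(l - 2)*(l - 1)*(l + 1)*(l^2 + l) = l*(l - 3)*(l - 2)*(l - 1)*(l + 1)*(l + 1)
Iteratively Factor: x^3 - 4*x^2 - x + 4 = (x - 4)*(x^2 - 1) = (x - 4)*(x - 1)*(x + 1)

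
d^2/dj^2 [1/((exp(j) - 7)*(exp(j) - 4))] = (4*exp(3*j) - 33*exp(2*j) + 9*exp(j) + 308)*exp(j)/(exp(6*j) - 33*exp(5*j) + 447*exp(4*j) - 3179*exp(3*j) + 12516*exp(2*j) - 25872*exp(j) + 21952)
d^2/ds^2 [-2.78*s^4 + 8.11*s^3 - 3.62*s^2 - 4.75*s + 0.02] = -33.36*s^2 + 48.66*s - 7.24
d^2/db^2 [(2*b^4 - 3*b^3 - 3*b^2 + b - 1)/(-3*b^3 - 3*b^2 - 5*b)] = 2*(12*b^6 - 252*b^5 - 258*b^4 + 108*b^3 + 72*b^2 + 45*b + 25)/(b^3*(27*b^6 + 81*b^5 + 216*b^4 + 297*b^3 + 360*b^2 + 225*b + 125))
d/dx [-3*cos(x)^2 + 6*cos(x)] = 6*(cos(x) - 1)*sin(x)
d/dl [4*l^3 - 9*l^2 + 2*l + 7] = 12*l^2 - 18*l + 2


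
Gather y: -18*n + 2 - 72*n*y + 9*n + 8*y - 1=-9*n + y*(8 - 72*n) + 1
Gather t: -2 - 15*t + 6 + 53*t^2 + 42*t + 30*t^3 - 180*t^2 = 30*t^3 - 127*t^2 + 27*t + 4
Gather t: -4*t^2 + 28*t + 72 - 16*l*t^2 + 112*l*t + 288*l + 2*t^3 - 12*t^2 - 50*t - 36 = 288*l + 2*t^3 + t^2*(-16*l - 16) + t*(112*l - 22) + 36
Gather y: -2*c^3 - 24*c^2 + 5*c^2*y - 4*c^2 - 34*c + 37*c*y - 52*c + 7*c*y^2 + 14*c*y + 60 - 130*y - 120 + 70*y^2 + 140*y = -2*c^3 - 28*c^2 - 86*c + y^2*(7*c + 70) + y*(5*c^2 + 51*c + 10) - 60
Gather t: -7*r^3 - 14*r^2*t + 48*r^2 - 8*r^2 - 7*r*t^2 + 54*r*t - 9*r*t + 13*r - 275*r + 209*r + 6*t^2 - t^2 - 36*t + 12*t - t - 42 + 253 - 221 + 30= -7*r^3 + 40*r^2 - 53*r + t^2*(5 - 7*r) + t*(-14*r^2 + 45*r - 25) + 20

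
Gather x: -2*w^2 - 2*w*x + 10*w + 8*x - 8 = -2*w^2 + 10*w + x*(8 - 2*w) - 8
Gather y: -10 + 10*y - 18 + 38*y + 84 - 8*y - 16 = 40*y + 40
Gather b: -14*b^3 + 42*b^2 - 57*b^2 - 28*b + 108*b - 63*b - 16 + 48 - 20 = -14*b^3 - 15*b^2 + 17*b + 12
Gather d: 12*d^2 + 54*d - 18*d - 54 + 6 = 12*d^2 + 36*d - 48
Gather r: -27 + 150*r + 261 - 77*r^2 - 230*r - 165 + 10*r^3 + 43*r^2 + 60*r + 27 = 10*r^3 - 34*r^2 - 20*r + 96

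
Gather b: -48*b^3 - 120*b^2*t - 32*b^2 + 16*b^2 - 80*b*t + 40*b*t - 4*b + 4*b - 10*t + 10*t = -48*b^3 + b^2*(-120*t - 16) - 40*b*t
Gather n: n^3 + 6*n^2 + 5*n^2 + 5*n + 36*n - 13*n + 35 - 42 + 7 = n^3 + 11*n^2 + 28*n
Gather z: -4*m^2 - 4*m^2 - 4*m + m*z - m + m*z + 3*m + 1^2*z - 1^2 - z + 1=-8*m^2 + 2*m*z - 2*m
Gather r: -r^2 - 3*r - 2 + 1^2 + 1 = -r^2 - 3*r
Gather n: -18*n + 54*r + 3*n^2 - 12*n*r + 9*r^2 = 3*n^2 + n*(-12*r - 18) + 9*r^2 + 54*r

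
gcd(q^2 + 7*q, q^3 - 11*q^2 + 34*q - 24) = 1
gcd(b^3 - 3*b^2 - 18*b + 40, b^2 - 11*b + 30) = b - 5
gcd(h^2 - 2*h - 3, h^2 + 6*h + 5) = h + 1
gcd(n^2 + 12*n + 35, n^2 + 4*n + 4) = 1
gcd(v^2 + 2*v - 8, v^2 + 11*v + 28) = v + 4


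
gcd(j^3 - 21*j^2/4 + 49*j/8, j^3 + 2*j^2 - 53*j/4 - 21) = j - 7/2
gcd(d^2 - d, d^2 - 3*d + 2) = d - 1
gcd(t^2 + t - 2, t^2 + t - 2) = t^2 + t - 2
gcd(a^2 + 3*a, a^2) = a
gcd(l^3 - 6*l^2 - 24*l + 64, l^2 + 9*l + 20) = l + 4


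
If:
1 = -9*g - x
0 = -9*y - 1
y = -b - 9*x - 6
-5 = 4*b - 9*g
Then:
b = -433/315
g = -157/2835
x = -158/315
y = -1/9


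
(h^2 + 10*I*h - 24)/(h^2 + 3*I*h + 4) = (h + 6*I)/(h - I)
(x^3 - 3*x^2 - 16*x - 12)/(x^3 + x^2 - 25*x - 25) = (x^2 - 4*x - 12)/(x^2 - 25)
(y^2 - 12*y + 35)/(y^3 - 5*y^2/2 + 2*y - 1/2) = 2*(y^2 - 12*y + 35)/(2*y^3 - 5*y^2 + 4*y - 1)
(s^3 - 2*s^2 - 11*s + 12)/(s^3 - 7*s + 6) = (s - 4)/(s - 2)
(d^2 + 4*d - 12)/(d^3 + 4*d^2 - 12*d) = 1/d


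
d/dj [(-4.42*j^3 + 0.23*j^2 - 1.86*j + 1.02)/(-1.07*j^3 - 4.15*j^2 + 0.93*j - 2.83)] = (18.5891*j^4 - 12.2016*j^3 + 33.2949*j^2 + 7.1642*j + 4.3152)/(1.1449*j^6 + 8.881*j^5 + 15.2323*j^4 - 1.6628*j^3 + 24.3539*j^2 - 5.2638*j + 8.0089)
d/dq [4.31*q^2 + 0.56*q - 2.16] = 8.62*q + 0.56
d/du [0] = 0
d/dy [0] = 0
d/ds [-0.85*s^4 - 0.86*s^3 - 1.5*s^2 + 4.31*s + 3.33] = -3.4*s^3 - 2.58*s^2 - 3.0*s + 4.31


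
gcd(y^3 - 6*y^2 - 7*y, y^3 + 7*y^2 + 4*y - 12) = 1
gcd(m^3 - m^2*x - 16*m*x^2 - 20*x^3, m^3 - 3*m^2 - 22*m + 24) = 1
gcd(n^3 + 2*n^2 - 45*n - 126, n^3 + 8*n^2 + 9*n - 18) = n^2 + 9*n + 18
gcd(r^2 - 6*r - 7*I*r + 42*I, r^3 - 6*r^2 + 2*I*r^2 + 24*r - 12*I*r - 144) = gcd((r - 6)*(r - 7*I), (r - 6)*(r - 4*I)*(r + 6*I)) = r - 6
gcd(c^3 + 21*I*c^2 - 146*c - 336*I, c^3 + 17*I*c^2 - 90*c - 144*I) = c^2 + 14*I*c - 48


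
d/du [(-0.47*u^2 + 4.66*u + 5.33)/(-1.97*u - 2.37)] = (0.9259*u^2 + 2.2278*u - 0.5441)/(3.8809*u^2 + 9.3378*u + 5.6169)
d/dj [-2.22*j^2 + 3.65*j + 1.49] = 3.65 - 4.44*j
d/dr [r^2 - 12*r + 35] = 2*r - 12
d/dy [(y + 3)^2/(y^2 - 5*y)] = (-11*y^2 - 18*y + 45)/(y^2*(y^2 - 10*y + 25))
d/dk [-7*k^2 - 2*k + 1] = -14*k - 2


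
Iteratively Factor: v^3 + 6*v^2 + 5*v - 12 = (v + 4)*(v^2 + 2*v - 3) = (v + 3)*(v + 4)*(v - 1)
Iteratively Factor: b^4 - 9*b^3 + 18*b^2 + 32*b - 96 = (b - 4)*(b^3 - 5*b^2 - 2*b + 24) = (b - 4)^2*(b^2 - b - 6) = (b - 4)^2*(b - 3)*(b + 2)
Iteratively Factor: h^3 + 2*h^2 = (h)*(h^2 + 2*h) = h^2*(h + 2)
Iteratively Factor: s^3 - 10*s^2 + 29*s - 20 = (s - 4)*(s^2 - 6*s + 5) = (s - 4)*(s - 1)*(s - 5)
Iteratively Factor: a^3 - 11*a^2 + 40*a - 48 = (a - 3)*(a^2 - 8*a + 16) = (a - 4)*(a - 3)*(a - 4)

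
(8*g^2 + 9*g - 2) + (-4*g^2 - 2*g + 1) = 4*g^2 + 7*g - 1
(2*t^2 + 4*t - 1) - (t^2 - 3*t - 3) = t^2 + 7*t + 2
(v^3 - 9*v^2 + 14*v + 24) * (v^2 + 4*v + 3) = v^5 - 5*v^4 - 19*v^3 + 53*v^2 + 138*v + 72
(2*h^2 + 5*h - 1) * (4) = 8*h^2 + 20*h - 4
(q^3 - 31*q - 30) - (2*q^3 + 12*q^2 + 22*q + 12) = -q^3 - 12*q^2 - 53*q - 42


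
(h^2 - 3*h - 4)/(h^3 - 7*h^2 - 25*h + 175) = (h^2 - 3*h - 4)/(h^3 - 7*h^2 - 25*h + 175)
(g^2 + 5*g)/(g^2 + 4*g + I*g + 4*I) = g*(g + 5)/(g^2 + g*(4 + I) + 4*I)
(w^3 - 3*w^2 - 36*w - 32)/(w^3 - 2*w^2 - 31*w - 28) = (w - 8)/(w - 7)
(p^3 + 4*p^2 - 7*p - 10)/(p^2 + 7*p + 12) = (p^3 + 4*p^2 - 7*p - 10)/(p^2 + 7*p + 12)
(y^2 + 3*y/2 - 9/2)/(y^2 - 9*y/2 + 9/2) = (y + 3)/(y - 3)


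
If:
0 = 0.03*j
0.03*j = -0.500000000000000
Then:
No Solution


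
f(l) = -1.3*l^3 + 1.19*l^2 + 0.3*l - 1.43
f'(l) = -3.9*l^2 + 2.38*l + 0.3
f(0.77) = -1.09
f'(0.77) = -0.18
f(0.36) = -1.23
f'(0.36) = 0.65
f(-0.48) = -1.16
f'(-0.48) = -1.74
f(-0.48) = -1.16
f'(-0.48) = -1.74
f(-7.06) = 513.23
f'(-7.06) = -210.89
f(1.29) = -1.85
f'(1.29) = -3.12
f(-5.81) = 291.96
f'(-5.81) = -145.18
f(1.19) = -1.58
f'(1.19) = -2.39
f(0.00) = -1.43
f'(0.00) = 0.30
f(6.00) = -237.59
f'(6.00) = -125.82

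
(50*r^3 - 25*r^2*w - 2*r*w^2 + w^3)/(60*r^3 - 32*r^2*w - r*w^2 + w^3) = (5*r + w)/(6*r + w)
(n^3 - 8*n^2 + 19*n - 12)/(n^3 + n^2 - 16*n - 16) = (n^2 - 4*n + 3)/(n^2 + 5*n + 4)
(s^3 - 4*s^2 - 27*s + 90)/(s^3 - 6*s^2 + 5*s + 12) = (s^2 - s - 30)/(s^2 - 3*s - 4)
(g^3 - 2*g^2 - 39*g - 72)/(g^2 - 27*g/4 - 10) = 4*(g^2 + 6*g + 9)/(4*g + 5)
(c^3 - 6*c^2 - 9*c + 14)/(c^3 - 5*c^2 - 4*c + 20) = (c^2 - 8*c + 7)/(c^2 - 7*c + 10)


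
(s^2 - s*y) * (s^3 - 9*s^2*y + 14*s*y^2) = s^5 - 10*s^4*y + 23*s^3*y^2 - 14*s^2*y^3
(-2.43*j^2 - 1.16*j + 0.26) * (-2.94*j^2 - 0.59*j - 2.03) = 7.1442*j^4 + 4.8441*j^3 + 4.8529*j^2 + 2.2014*j - 0.5278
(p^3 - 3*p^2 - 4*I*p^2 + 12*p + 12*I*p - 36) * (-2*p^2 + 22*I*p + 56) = -2*p^5 + 6*p^4 + 30*I*p^4 + 120*p^3 - 90*I*p^3 - 360*p^2 + 40*I*p^2 + 672*p - 120*I*p - 2016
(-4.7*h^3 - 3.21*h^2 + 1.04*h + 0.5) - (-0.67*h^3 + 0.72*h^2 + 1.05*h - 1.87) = -4.03*h^3 - 3.93*h^2 - 0.01*h + 2.37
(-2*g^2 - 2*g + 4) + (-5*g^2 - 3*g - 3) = -7*g^2 - 5*g + 1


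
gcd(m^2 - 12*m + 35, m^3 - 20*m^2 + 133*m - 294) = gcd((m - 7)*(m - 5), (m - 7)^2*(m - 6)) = m - 7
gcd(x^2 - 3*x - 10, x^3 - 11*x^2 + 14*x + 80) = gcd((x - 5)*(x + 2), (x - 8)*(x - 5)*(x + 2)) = x^2 - 3*x - 10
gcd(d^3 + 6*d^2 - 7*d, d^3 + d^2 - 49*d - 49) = d + 7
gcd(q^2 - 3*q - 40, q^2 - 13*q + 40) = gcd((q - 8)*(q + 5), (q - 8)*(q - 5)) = q - 8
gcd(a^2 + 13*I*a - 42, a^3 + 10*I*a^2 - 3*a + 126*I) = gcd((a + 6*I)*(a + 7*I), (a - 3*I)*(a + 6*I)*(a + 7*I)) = a^2 + 13*I*a - 42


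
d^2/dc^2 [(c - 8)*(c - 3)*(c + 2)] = 6*c - 18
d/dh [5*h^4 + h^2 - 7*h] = 20*h^3 + 2*h - 7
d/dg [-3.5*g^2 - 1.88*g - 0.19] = -7.0*g - 1.88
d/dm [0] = 0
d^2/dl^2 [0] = 0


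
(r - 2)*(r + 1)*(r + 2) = r^3 + r^2 - 4*r - 4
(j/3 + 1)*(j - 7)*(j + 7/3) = j^3/3 - 5*j^2/9 - 91*j/9 - 49/3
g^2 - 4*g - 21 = (g - 7)*(g + 3)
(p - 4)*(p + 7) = p^2 + 3*p - 28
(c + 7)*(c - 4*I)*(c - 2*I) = c^3 + 7*c^2 - 6*I*c^2 - 8*c - 42*I*c - 56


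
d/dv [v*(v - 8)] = 2*v - 8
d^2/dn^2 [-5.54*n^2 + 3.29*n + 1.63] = -11.0800000000000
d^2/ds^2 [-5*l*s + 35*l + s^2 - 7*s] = 2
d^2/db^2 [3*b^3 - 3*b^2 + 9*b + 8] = 18*b - 6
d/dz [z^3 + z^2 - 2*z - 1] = 3*z^2 + 2*z - 2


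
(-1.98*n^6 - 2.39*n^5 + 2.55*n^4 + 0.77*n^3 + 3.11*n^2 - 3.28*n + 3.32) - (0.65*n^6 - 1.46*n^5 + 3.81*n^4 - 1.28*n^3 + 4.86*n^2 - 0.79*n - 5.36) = -2.63*n^6 - 0.93*n^5 - 1.26*n^4 + 2.05*n^3 - 1.75*n^2 - 2.49*n + 8.68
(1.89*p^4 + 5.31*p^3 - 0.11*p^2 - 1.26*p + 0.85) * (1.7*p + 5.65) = 3.213*p^5 + 19.7055*p^4 + 29.8145*p^3 - 2.7635*p^2 - 5.674*p + 4.8025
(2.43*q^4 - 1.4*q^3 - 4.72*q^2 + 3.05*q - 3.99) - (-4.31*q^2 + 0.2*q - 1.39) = 2.43*q^4 - 1.4*q^3 - 0.41*q^2 + 2.85*q - 2.6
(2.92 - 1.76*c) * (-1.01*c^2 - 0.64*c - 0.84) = 1.7776*c^3 - 1.8228*c^2 - 0.3904*c - 2.4528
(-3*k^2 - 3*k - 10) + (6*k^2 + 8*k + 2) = 3*k^2 + 5*k - 8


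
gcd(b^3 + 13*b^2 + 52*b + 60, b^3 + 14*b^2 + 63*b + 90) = b^2 + 11*b + 30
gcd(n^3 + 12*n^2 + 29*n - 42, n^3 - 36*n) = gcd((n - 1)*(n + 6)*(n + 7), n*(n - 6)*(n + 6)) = n + 6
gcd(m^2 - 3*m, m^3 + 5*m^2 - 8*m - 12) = 1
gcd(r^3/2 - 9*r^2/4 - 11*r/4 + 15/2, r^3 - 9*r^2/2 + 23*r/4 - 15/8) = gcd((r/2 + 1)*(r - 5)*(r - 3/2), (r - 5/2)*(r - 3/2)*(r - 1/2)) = r - 3/2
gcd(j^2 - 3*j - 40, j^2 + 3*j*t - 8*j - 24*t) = j - 8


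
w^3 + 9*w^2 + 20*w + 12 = (w + 1)*(w + 2)*(w + 6)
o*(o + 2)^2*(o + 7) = o^4 + 11*o^3 + 32*o^2 + 28*o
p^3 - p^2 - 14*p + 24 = (p - 3)*(p - 2)*(p + 4)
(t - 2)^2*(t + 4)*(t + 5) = t^4 + 5*t^3 - 12*t^2 - 44*t + 80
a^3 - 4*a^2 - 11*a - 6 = (a - 6)*(a + 1)^2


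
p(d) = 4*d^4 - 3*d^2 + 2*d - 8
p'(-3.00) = -412.00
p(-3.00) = 283.00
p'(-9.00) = -11608.00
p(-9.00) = 25975.00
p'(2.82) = 343.89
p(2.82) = 226.75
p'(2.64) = 280.56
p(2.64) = 170.67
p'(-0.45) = 3.24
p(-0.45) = -9.34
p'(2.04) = 125.59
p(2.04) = 52.87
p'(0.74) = 4.04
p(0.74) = -6.96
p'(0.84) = 6.44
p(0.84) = -6.45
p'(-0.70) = 0.71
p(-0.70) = -9.91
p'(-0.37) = 3.41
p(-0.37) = -9.08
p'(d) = 16*d^3 - 6*d + 2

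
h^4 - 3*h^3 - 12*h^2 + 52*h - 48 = (h - 3)*(h - 2)^2*(h + 4)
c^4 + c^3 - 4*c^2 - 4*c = c*(c - 2)*(c + 1)*(c + 2)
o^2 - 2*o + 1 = (o - 1)^2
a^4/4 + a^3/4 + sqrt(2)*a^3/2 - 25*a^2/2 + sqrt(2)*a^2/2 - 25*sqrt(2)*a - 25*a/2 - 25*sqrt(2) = (a/2 + 1/2)*(a/2 + sqrt(2))*(a - 5*sqrt(2))*(a + 5*sqrt(2))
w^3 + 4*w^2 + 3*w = w*(w + 1)*(w + 3)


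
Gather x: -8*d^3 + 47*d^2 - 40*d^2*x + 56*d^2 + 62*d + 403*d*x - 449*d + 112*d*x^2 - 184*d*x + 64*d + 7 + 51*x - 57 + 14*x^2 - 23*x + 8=-8*d^3 + 103*d^2 - 323*d + x^2*(112*d + 14) + x*(-40*d^2 + 219*d + 28) - 42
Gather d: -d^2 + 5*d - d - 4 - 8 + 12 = -d^2 + 4*d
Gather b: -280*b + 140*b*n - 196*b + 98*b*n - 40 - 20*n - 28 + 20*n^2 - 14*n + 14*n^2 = b*(238*n - 476) + 34*n^2 - 34*n - 68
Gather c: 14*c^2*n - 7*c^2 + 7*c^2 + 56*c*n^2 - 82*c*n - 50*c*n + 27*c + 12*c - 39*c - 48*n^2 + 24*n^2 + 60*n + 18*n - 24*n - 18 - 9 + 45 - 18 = 14*c^2*n + c*(56*n^2 - 132*n) - 24*n^2 + 54*n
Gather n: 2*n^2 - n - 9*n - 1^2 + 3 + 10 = 2*n^2 - 10*n + 12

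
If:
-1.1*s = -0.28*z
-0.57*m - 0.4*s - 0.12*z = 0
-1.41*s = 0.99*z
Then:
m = 0.00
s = 0.00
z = 0.00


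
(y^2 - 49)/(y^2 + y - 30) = (y^2 - 49)/(y^2 + y - 30)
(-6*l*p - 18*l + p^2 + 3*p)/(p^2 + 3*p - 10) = (-6*l*p - 18*l + p^2 + 3*p)/(p^2 + 3*p - 10)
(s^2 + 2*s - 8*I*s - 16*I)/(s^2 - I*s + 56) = (s + 2)/(s + 7*I)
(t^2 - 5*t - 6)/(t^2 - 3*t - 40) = (-t^2 + 5*t + 6)/(-t^2 + 3*t + 40)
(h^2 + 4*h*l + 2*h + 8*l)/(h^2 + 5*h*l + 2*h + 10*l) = (h + 4*l)/(h + 5*l)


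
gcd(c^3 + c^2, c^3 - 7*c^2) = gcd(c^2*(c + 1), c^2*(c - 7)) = c^2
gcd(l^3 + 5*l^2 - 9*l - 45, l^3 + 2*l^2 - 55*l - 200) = l + 5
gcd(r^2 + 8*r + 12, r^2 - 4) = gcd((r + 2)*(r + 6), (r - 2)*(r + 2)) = r + 2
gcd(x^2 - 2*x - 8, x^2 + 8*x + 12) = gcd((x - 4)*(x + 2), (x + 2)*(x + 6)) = x + 2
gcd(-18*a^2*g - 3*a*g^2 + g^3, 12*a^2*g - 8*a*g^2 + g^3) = 6*a*g - g^2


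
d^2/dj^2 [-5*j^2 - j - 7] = -10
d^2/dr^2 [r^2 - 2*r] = 2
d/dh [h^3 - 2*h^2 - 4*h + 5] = 3*h^2 - 4*h - 4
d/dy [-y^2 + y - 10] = 1 - 2*y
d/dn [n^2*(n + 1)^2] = 2*n*(n + 1)*(2*n + 1)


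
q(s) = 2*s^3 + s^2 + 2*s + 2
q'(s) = 6*s^2 + 2*s + 2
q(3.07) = 75.43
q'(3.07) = 64.69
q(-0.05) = 1.90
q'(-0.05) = 1.92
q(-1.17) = -2.17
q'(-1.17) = 7.87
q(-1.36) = -3.90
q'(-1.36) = 10.38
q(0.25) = 2.59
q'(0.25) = 2.88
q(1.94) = 24.25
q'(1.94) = 28.46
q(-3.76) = -97.70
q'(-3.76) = 79.31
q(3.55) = 111.18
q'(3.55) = 84.72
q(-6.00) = -406.00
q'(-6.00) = 206.00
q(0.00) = 2.00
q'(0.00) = 2.00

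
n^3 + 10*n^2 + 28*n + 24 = (n + 2)^2*(n + 6)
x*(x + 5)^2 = x^3 + 10*x^2 + 25*x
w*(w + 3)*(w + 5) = w^3 + 8*w^2 + 15*w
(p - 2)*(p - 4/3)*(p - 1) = p^3 - 13*p^2/3 + 6*p - 8/3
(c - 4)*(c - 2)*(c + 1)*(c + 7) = c^4 + 2*c^3 - 33*c^2 + 22*c + 56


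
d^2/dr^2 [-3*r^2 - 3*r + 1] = -6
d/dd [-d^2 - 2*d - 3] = -2*d - 2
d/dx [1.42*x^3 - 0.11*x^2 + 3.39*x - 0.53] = 4.26*x^2 - 0.22*x + 3.39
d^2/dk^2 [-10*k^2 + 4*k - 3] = -20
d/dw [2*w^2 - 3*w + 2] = 4*w - 3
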